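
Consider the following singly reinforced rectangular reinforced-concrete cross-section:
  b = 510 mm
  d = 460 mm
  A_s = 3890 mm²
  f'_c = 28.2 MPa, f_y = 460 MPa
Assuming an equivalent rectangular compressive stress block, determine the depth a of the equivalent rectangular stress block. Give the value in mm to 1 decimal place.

a ≈ 146.4 mm

T = A_s f_y = 3890 × 460 = 1789400 N = 1789.4 kN.
Setting C = 0.85 f'_c a b equal to T: a = 1789400/(0.85 × 28.2 × 510) = 146.4 mm.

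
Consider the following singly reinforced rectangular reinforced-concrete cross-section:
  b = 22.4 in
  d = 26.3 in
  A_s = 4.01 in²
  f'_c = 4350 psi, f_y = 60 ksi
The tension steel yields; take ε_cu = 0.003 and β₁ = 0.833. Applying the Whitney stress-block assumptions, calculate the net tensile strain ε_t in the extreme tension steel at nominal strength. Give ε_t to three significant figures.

a = A_s f_y/(0.85 f'_c b) = 2.905 in.
β₁ = 0.833, so c = a/β₁ = 2.905/0.833 = 3.487 in.
From the linear strain diagram with ε_cu = 0.003: ε_t = 0.003 (d − c)/c = 0.003 × (26.3 − 3.487)/3.487 = 0.0196.
Since ε_t ≥ 0.005, the section is tension-controlled.

ε_t ≈ 0.0196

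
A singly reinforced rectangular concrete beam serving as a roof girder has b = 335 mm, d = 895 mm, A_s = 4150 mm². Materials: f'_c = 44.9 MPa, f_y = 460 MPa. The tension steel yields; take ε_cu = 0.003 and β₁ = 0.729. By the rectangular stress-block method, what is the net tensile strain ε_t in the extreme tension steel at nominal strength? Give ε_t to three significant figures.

ε_t ≈ 0.0101

a = A_s f_y/(0.85 f'_c b) = 149.31 mm.
β₁ = 0.729, so c = a/β₁ = 149.31/0.729 = 204.81 mm.
From the linear strain diagram with ε_cu = 0.003: ε_t = 0.003 (d − c)/c = 0.003 × (895 − 204.81)/204.81 = 0.0101.
Since ε_t ≥ 0.005, the section is tension-controlled.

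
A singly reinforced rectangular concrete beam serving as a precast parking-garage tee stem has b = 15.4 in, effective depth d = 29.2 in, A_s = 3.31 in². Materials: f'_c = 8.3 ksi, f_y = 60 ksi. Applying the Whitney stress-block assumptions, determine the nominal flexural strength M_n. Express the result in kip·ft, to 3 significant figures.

M_n ≈ 468 kip·ft

T = A_s f_y = 3.31 × 60 = 198.6 kips.
a = T/(0.85 f'_c b) = 198.6/(0.85 × 8.3 × 15.4) = 1.828 in.
M_n = T(d − a/2) = 198.6 × (29.2 − 0.914) = 5617.6 kip·in = 5617.6/12 = 468.13 kip·ft.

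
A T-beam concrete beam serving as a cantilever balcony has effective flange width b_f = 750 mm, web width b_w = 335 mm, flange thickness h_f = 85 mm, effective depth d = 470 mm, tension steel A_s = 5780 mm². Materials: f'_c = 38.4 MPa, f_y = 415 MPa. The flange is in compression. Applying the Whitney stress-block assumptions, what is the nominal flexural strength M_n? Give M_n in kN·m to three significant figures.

M_n ≈ 1010 kN·m

Tension: T = A_s f_y = 5780 × 415 = 2398700 N.
Try a within the flange: a = T/(0.85 f'_c b_f) = 2398700/(0.85 × 38.4 × 750) = 97.99 mm.
a = 97.99 > h_f = 85 mm: the block extends into the web. Split into flange-overhang and web parts.
C_f = 0.85 f'_c (b_f − b_w) h_f = 0.85 × 38.4 × (750 − 335) × 85 = 1151376 N.
Remaining web compression depth: a_w = (T − C_f)/(0.85 f'_c b_w) = (2398700 − 1151376)/(0.85 × 38.4 × 335) = 114.07 mm.
M_n = C_f(d − h_f/2) + (T − C_f)(d − a_w/2) = 1151376 × (470 − 42.5) + 1247324 × (470 − 57.035) = 492.21 + 515.10 = 1007.31 × 10⁶ N·mm.
M_n = 1007.31 kN·m.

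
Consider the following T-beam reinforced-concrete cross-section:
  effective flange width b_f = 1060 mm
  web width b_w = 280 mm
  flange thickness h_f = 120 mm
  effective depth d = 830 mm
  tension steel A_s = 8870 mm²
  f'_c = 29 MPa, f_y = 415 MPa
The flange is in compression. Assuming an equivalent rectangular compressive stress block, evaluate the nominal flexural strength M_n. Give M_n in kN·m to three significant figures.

Tension: T = A_s f_y = 8870 × 415 = 3681050 N.
Try a within the flange: a = T/(0.85 f'_c b_f) = 3681050/(0.85 × 29 × 1060) = 140.88 mm.
a = 140.88 > h_f = 120 mm: the block extends into the web. Split into flange-overhang and web parts.
C_f = 0.85 f'_c (b_f − b_w) h_f = 0.85 × 29 × (1060 − 280) × 120 = 2307240 N.
Remaining web compression depth: a_w = (T − C_f)/(0.85 f'_c b_w) = (3681050 − 2307240)/(0.85 × 29 × 280) = 199.05 mm.
M_n = C_f(d − h_f/2) + (T − C_f)(d − a_w/2) = 2307240 × (830 − 60) + 1373810 × (830 − 99.525) = 1776.57 + 1003.53 = 2780.10 × 10⁶ N·mm.
M_n = 2780.10 kN·m.

M_n ≈ 2780 kN·m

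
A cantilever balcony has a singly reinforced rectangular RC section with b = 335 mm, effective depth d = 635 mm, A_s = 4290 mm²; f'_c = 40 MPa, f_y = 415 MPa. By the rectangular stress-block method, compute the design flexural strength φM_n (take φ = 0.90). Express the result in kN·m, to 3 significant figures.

φM_n ≈ 892 kN·m

T = A_s f_y = 4290 × 415 = 1780350 N = 1780.35 kN.
From C = T: a = T/(0.85 f'_c b) = 1780350/(0.85 × 40 × 335) = 156.31 mm.
M_n = T(d − a/2) = 1780.35 kN × (635 − 78.155) mm = 991.38 kN·m.
φM_n = 0.90 × 991.38 = 892.24 kN·m.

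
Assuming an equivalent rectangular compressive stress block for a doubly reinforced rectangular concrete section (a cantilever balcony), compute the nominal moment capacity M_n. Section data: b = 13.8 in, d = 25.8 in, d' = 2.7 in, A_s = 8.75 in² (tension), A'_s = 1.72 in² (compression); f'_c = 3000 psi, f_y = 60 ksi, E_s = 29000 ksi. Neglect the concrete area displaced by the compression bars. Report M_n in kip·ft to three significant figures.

M_n ≈ 895 kip·ft

Assume both steels yield.
a = (A_s − A'_s) f_y/(0.85 f'_c b) = (8.75 − 1.72) × 60/(0.85 × 3 × 13.8) = 11.986 in.
c = a/β₁ = 11.986/0.85 = 14.101 in; ε'_s = 0.003(c − d')/c = 0.0024 ≥ ε_y = 0.0021, so the compression steel yields.
M_n = (A_s − A'_s) f_y (d − a/2) + A'_s f_y (d − d') = 421.8 × (25.8 − 5.993) + 103.2 × (25.8 − 2.7) = 8354.6 + 2383.9 = 10738.5 kip·in = 10738.5/12 = 894.88 kip·ft.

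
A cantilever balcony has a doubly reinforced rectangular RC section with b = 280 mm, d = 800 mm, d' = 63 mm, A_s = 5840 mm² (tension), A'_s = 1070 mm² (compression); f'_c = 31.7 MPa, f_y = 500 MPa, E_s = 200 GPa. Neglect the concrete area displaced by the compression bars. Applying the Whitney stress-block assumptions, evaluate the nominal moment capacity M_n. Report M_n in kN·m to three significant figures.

Assume both tension and compression steel yield.
Net tension couple steel: A_s − A'_s = 4770 mm².
a = (A_s − A'_s) f_y / (0.85 f'_c b) = 2385000/(0.85 × 31.7 × 280) = 316.12 mm.
c = a/β₁ = 316.12/0.824 = 383.64 mm; ε'_s = 0.003(c − d')/c = 0.0025 ≥ f_y/E_s = 0.0025, so compression steel does yield.
M_n = (A_s − A'_s) f_y (d − a/2) + A'_s f_y (d − d') = [2385000 × (800 − 158.06) + 535000 × (800 − 63)] × 10⁻⁶ = 1531.03 + 394.30 = 1925.33 kN·m.

M_n ≈ 1930 kN·m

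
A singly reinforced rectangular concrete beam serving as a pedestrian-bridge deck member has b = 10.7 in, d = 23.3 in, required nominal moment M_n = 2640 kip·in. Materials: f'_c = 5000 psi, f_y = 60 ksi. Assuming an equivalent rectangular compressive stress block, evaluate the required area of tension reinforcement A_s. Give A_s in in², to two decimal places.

A_s ≈ 2.00 in²

From M_n = 0.85 f'_c a b (d − a/2):
a = d − √(d² − 2M_n/(0.85 f'_c b)) = 23.3 − √(23.3² − 2 × 2640/(0.85 × 5 × 10.7)) = 2.641 in.
A_s = 0.85 f'_c a b / f_y = 0.85 × 5 × 2.641 × 10.7 / 60 = 2.002 in².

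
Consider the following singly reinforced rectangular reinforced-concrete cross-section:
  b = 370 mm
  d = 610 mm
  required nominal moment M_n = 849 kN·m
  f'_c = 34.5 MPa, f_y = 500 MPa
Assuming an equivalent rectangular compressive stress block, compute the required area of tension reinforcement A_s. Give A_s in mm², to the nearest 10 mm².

With M_n = 0.85 f'_c a b (d − a/2), solve the quadratic for a:
a = d − √(d² − 2M_n/(0.85 f'_c b)) = 610 − √(610² − 2 × 849×10⁶/(0.85 × 34.5 × 370)) = 145.67 mm.
A_s = 0.85 f'_c a b / f_y = 0.85 × 34.5 × 145.67 × 370 / 500 = 3161.1 mm².

A_s ≈ 3160 mm²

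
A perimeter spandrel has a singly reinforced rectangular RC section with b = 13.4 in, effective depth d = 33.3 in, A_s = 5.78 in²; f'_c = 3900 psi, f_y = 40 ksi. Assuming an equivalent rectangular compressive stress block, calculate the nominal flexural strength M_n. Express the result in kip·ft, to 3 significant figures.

T = A_s f_y = 5.78 × 40 = 231.2 kips.
a = T/(0.85 f'_c b) = 231.2/(0.85 × 3.9 × 13.4) = 5.205 in.
M_n = T(d − a/2) = 231.2 × (33.3 − 2.6025) = 7097.3 kip·in = 7097.3/12 = 591.44 kip·ft.

M_n ≈ 591 kip·ft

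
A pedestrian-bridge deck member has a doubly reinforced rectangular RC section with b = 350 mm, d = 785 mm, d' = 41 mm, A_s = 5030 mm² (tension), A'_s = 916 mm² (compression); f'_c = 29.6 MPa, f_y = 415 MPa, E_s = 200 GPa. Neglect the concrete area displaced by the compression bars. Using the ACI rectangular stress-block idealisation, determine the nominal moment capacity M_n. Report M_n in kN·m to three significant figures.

Assume both tension and compression steel yield.
Net tension couple steel: A_s − A'_s = 4114 mm².
a = (A_s − A'_s) f_y / (0.85 f'_c b) = 1707310/(0.85 × 29.6 × 350) = 193.88 mm.
c = a/β₁ = 193.88/0.839 = 231.08 mm; ε'_s = 0.003(c − d')/c = 0.0025 ≥ f_y/E_s = 0.0021, so compression steel does yield.
M_n = (A_s − A'_s) f_y (d − a/2) + A'_s f_y (d − d') = [1707310 × (785 − 96.94) + 380140 × (785 − 41)] × 10⁻⁶ = 1174.73 + 282.82 = 1457.55 kN·m.

M_n ≈ 1460 kN·m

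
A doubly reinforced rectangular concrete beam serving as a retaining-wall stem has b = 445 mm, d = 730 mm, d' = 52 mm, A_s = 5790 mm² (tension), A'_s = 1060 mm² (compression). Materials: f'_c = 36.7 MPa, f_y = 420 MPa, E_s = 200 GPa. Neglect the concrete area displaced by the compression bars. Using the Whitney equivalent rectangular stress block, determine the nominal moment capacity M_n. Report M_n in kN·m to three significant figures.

M_n ≈ 1610 kN·m

Assume both tension and compression steel yield.
Net tension couple steel: A_s − A'_s = 4730 mm².
a = (A_s − A'_s) f_y / (0.85 f'_c b) = 1986600/(0.85 × 36.7 × 445) = 143.11 mm.
c = a/β₁ = 143.11/0.788 = 181.61 mm; ε'_s = 0.003(c − d')/c = 0.0021 ≥ f_y/E_s = 0.0021, so compression steel does yield.
M_n = (A_s − A'_s) f_y (d − a/2) + A'_s f_y (d − d') = [1986600 × (730 − 71.555) + 445200 × (730 − 52)] × 10⁻⁶ = 1308.07 + 301.85 = 1609.92 kN·m.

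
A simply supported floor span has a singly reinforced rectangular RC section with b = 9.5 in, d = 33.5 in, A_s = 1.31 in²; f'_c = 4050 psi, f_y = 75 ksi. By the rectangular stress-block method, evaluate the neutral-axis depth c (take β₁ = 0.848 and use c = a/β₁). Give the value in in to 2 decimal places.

T = A_s f_y = 1.31 × 75 = 98.25 kips.
a = T/(0.85 f'_c b) = 98.25/(0.85 × 4.05 × 9.5) = 3.0042 in.
With β₁ = 0.848, c = a/β₁ = 3.0042/0.848 = 3.54 in.

c ≈ 3.54 in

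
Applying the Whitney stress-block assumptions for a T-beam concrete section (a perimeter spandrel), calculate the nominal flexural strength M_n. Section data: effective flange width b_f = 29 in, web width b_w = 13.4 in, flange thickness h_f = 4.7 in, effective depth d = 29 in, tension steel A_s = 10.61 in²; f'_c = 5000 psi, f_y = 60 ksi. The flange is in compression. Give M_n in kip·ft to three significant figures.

M_n ≈ 1400 kip·ft

Tension: T = A_s f_y = 10.61 × 60 = 636.6 kips.
Try a within the flange: a = T/(0.85 f'_c b_f) = 636.6/(0.85 × 5 × 29) = 5.165 in.
a = 5.165 > h_f = 4.7 in: the block extends into the web. Split into flange-overhang and web parts.
C_f = 0.85 f'_c (b_f − b_w) h_f = 0.85 × 5 × (29 − 13.4) × 4.7 = 311.6 kips.
Remaining web compression depth: a_w = (T − C_f)/(0.85 f'_c b_w) = (636.6 − 311.6)/(0.85 × 5 × 13.4) = 5.707 in.
M_n = C_f(d − h_f/2) + (T − C_f)(d − a_w/2) = 311.6 × (29 − 2.35) + 325 × (29 − 2.8535) = 8304.1 + 8497.6 = 16801.7 kip·in.
M_n = 16801.7/12 = 1400.14 kip·ft.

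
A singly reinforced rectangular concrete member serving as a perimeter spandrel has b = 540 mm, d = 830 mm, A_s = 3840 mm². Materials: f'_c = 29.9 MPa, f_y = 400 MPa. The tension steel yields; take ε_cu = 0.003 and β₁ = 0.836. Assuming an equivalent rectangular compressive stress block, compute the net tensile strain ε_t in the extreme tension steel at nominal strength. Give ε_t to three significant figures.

a = A_s f_y/(0.85 f'_c b) = 111.92 mm.
β₁ = 0.836, so c = a/β₁ = 111.92/0.836 = 133.88 mm.
From the linear strain diagram with ε_cu = 0.003: ε_t = 0.003 (d − c)/c = 0.003 × (830 − 133.88)/133.88 = 0.0156.
Since ε_t ≥ 0.005, the section is tension-controlled.

ε_t ≈ 0.0156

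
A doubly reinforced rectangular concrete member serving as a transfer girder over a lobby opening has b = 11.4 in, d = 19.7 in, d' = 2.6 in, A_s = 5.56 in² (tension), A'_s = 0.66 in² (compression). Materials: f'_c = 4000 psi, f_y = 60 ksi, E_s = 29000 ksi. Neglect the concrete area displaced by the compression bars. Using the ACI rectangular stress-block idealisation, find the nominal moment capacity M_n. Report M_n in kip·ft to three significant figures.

M_n ≈ 446 kip·ft

Assume both steels yield.
a = (A_s − A'_s) f_y/(0.85 f'_c b) = (5.56 − 0.66) × 60/(0.85 × 4 × 11.4) = 7.585 in.
c = a/β₁ = 7.585/0.85 = 8.924 in; ε'_s = 0.003(c − d')/c = 0.0021 ≥ ε_y = 0.0021, so the compression steel yields.
M_n = (A_s − A'_s) f_y (d − a/2) + A'_s f_y (d − d') = 294 × (19.7 − 3.7925) + 39.6 × (19.7 − 2.6) = 4676.8 + 677.2 = 5354.0 kip·in = 5354.0/12 = 446.17 kip·ft.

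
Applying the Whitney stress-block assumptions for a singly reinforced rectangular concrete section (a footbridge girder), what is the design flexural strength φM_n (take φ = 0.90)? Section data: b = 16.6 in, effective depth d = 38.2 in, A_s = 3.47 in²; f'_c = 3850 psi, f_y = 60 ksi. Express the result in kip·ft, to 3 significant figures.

T = A_s f_y = 3.47 × 60 = 208.2 kips.
a = T/(0.85 f'_c b) = 208.2/(0.85 × 3.85 × 16.6) = 3.833 in.
M_n = T(d − a/2) = 208.2 × (38.2 − 1.9165) = 7554.2 kip·in = 7554.2/12 = 629.52 kip·ft.
φM_n = 0.90 × 629.52 = 566.57 kip·ft.

φM_n ≈ 567 kip·ft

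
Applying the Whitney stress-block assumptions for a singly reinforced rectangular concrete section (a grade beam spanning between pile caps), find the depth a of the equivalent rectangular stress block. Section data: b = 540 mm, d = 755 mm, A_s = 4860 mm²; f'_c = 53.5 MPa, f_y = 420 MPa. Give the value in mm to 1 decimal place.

T = A_s f_y = 4860 × 420 = 2041200 N = 2041.2 kN.
Setting C = 0.85 f'_c a b equal to T: a = 2041200/(0.85 × 53.5 × 540) = 83.1 mm.

a ≈ 83.1 mm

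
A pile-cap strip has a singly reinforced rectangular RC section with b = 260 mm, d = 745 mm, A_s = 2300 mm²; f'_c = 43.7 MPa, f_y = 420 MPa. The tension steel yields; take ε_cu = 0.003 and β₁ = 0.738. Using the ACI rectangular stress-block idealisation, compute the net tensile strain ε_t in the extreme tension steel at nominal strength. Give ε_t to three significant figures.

ε_t ≈ 0.0135

a = A_s f_y/(0.85 f'_c b) = 100.02 mm.
β₁ = 0.738, so c = a/β₁ = 100.02/0.738 = 135.53 mm.
From the linear strain diagram with ε_cu = 0.003: ε_t = 0.003 (d − c)/c = 0.003 × (745 − 135.53)/135.53 = 0.0135.
Since ε_t ≥ 0.005, the section is tension-controlled.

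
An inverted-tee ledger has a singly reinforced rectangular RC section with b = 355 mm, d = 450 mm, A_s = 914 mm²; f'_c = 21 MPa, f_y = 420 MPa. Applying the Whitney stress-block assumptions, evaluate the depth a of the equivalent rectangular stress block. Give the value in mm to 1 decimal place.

a ≈ 60.6 mm

T = A_s f_y = 914 × 420 = 383880 N = 383.88 kN.
Setting C = 0.85 f'_c a b equal to T: a = 383880/(0.85 × 21 × 355) = 60.6 mm.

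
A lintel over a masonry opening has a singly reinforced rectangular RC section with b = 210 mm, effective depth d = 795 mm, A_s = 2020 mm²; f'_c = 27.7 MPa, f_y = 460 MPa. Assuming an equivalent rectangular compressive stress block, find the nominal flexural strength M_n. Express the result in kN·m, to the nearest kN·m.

T = A_s f_y = 2020 × 460 = 929200 N = 929.2 kN.
From C = T: a = T/(0.85 f'_c b) = 929200/(0.85 × 27.7 × 210) = 187.93 mm.
M_n = T(d − a/2) = 929.2 kN × (795 − 93.965) mm = 651.40 kN·m.

M_n ≈ 651 kN·m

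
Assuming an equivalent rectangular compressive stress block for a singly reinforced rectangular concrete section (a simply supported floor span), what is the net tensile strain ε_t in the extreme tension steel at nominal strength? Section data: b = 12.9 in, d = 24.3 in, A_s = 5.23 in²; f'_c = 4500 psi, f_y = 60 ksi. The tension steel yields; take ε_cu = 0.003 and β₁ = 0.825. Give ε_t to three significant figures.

a = A_s f_y/(0.85 f'_c b) = 6.360 in.
β₁ = 0.825, so c = a/β₁ = 6.360/0.825 = 7.709 in.
From the linear strain diagram with ε_cu = 0.003: ε_t = 0.003 (d − c)/c = 0.003 × (24.3 − 7.709)/7.709 = 0.00646.
Since ε_t ≥ 0.005, the section is tension-controlled.

ε_t ≈ 0.00646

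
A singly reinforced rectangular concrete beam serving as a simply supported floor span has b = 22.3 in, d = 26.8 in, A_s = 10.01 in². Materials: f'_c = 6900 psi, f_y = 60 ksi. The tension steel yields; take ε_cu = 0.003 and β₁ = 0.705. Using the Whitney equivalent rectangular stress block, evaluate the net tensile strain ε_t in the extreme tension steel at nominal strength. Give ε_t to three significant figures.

ε_t ≈ 0.00934

a = A_s f_y/(0.85 f'_c b) = 4.592 in.
β₁ = 0.705, so c = a/β₁ = 4.592/0.705 = 6.513 in.
From the linear strain diagram with ε_cu = 0.003: ε_t = 0.003 (d − c)/c = 0.003 × (26.8 − 6.513)/6.513 = 0.00934.
Since ε_t ≥ 0.005, the section is tension-controlled.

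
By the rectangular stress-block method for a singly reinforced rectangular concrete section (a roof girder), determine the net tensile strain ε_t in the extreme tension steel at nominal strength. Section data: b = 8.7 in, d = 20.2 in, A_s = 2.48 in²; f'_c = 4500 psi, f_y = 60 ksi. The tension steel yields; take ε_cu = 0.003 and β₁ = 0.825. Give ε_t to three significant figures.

a = A_s f_y/(0.85 f'_c b) = 4.471 in.
β₁ = 0.825, so c = a/β₁ = 4.471/0.825 = 5.419 in.
From the linear strain diagram with ε_cu = 0.003: ε_t = 0.003 (d − c)/c = 0.003 × (20.2 − 5.419)/5.419 = 0.00818.
Since ε_t ≥ 0.005, the section is tension-controlled.

ε_t ≈ 0.00818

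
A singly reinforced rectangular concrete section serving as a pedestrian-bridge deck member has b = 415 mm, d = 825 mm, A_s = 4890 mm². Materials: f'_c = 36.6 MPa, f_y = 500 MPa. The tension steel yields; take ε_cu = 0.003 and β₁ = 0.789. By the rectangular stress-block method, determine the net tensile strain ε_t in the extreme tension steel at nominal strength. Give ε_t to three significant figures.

ε_t ≈ 0.00731

a = A_s f_y/(0.85 f'_c b) = 189.38 mm.
β₁ = 0.789, so c = a/β₁ = 189.38/0.789 = 240.03 mm.
From the linear strain diagram with ε_cu = 0.003: ε_t = 0.003 (d − c)/c = 0.003 × (825 − 240.03)/240.03 = 0.00731.
Since ε_t ≥ 0.005, the section is tension-controlled.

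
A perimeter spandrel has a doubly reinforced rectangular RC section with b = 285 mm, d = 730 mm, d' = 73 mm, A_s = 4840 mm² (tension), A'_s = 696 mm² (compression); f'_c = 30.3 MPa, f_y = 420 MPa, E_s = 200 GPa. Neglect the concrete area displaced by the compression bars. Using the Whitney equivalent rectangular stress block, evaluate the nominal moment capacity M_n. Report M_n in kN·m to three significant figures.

Assume both tension and compression steel yield.
Net tension couple steel: A_s − A'_s = 4144 mm².
a = (A_s − A'_s) f_y / (0.85 f'_c b) = 1740480/(0.85 × 30.3 × 285) = 237.12 mm.
c = a/β₁ = 237.12/0.834 = 284.32 mm; ε'_s = 0.003(c − d')/c = 0.0022 ≥ f_y/E_s = 0.0021, so compression steel does yield.
M_n = (A_s − A'_s) f_y (d − a/2) + A'_s f_y (d − d') = [1740480 × (730 − 118.56) + 292320 × (730 − 73)] × 10⁻⁶ = 1064.20 + 192.05 = 1256.25 kN·m.

M_n ≈ 1260 kN·m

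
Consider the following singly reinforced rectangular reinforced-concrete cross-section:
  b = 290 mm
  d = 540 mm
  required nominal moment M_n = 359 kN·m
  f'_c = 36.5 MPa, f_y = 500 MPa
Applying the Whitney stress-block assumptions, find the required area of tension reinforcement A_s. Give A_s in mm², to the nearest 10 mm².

A_s ≈ 1440 mm²

With M_n = 0.85 f'_c a b (d − a/2), solve the quadratic for a:
a = d − √(d² − 2M_n/(0.85 f'_c b)) = 540 − √(540² − 2 × 359×10⁶/(0.85 × 36.5 × 290)) = 79.79 mm.
A_s = 0.85 f'_c a b / f_y = 0.85 × 36.5 × 79.79 × 290 / 500 = 1435.8 mm².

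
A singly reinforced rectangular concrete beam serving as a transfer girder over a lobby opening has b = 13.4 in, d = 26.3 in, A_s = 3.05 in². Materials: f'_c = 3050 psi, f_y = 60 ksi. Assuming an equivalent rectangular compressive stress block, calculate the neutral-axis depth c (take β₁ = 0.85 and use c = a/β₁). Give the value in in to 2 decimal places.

T = A_s f_y = 3.05 × 60 = 183 kips.
a = T/(0.85 f'_c b) = 183/(0.85 × 3.05 × 13.4) = 5.2678 in.
With β₁ = 0.85, c = a/β₁ = 5.2678/0.85 = 6.20 in.

c ≈ 6.20 in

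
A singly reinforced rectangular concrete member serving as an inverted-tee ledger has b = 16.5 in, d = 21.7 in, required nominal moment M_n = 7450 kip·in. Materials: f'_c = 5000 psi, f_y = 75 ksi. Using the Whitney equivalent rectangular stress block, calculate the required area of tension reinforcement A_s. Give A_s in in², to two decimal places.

A_s ≈ 5.26 in²

From M_n = 0.85 f'_c a b (d − a/2):
a = d − √(d² − 2M_n/(0.85 f'_c b)) = 21.7 − √(21.7² − 2 × 7450/(0.85 × 5 × 16.5)) = 5.625 in.
A_s = 0.85 f'_c a b / f_y = 0.85 × 5 × 5.625 × 16.5 / 75 = 5.259 in².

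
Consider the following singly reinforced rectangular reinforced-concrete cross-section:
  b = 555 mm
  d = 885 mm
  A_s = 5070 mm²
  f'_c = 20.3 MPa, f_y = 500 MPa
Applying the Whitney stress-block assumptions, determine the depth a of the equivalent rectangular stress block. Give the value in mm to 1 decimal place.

a ≈ 264.7 mm

T = A_s f_y = 5070 × 500 = 2535000 N = 2535 kN.
Setting C = 0.85 f'_c a b equal to T: a = 2535000/(0.85 × 20.3 × 555) = 264.7 mm.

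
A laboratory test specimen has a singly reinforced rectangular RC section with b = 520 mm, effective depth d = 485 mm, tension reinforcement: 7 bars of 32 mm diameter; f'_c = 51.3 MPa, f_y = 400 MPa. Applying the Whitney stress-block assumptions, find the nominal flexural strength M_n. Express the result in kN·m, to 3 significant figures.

M_n ≈ 980 kN·m

A_s = 7 × 804 = 5628 mm².
T = A_s f_y = 5628 × 400 = 2251200 N = 2251.2 kN.
From C = T: a = T/(0.85 f'_c b) = 2251200/(0.85 × 51.3 × 520) = 99.28 mm.
M_n = T(d − a/2) = 2251.2 kN × (485 − 49.64) mm = 980.08 kN·m.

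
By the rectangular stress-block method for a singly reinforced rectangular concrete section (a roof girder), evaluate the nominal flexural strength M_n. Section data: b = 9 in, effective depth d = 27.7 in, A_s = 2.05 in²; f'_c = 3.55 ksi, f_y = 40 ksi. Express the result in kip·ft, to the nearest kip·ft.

M_n ≈ 179 kip·ft

T = A_s f_y = 2.05 × 40 = 82 kips.
a = T/(0.85 f'_c b) = 82/(0.85 × 3.55 × 9) = 3.019 in.
M_n = T(d − a/2) = 82 × (27.7 − 1.5095) = 2147.6 kip·in = 2147.6/12 = 178.97 kip·ft.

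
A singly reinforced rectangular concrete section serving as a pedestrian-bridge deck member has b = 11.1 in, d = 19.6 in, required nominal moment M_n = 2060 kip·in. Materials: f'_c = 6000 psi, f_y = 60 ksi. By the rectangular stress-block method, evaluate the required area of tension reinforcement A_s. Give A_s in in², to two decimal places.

From M_n = 0.85 f'_c a b (d − a/2):
a = d − √(d² − 2M_n/(0.85 f'_c b)) = 19.6 − √(19.6² − 2 × 2060/(0.85 × 6 × 11.1)) = 1.954 in.
A_s = 0.85 f'_c a b / f_y = 0.85 × 6 × 1.954 × 11.1 / 60 = 1.844 in².

A_s ≈ 1.84 in²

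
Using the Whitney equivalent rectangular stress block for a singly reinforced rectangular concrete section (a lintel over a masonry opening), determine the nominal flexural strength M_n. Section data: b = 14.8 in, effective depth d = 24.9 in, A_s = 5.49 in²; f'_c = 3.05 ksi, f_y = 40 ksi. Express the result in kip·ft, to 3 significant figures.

M_n ≈ 403 kip·ft

T = A_s f_y = 5.49 × 40 = 219.6 kips.
a = T/(0.85 f'_c b) = 219.6/(0.85 × 3.05 × 14.8) = 5.723 in.
M_n = T(d − a/2) = 219.6 × (24.9 − 2.8615) = 4839.7 kip·in = 4839.7/12 = 403.31 kip·ft.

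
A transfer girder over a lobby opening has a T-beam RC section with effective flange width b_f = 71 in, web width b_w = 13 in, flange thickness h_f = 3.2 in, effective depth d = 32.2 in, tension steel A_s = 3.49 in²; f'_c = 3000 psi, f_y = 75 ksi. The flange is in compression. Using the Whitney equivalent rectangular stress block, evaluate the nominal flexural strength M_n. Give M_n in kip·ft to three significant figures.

M_n ≈ 687 kip·ft

Tension: T = A_s f_y = 3.49 × 75 = 261.75 kips.
Try a within the flange: a = T/(0.85 f'_c b_f) = 261.75/(0.85 × 3 × 71) = 1.446 in.
Since a = 1.446 ≤ h_f = 3.2 in, the stress block lies entirely in the flange; analyse as a rectangular beam of width b_f.
M_n = T(d − a/2) = 261.75 × (32.2 − 0.723) = 8239.1 kip·in.
M_n = 8239.1/12 = 686.59 kip·ft.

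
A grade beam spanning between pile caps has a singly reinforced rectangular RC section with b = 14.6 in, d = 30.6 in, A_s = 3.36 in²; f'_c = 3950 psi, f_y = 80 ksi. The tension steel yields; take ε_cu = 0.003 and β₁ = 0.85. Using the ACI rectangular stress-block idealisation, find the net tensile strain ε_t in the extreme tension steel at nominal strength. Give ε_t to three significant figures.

a = A_s f_y/(0.85 f'_c b) = 5.484 in.
β₁ = 0.85, so c = a/β₁ = 5.484/0.85 = 6.452 in.
From the linear strain diagram with ε_cu = 0.003: ε_t = 0.003 (d − c)/c = 0.003 × (30.6 − 6.452)/6.452 = 0.0112.
Since ε_t ≥ 0.005, the section is tension-controlled.

ε_t ≈ 0.0112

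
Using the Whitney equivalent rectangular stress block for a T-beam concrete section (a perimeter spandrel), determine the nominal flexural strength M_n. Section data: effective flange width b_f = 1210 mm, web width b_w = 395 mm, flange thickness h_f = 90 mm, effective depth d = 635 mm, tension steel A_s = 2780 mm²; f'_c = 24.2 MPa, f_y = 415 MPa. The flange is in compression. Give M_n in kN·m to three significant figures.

M_n ≈ 706 kN·m

Tension: T = A_s f_y = 2780 × 415 = 1153700 N.
Try a within the flange: a = T/(0.85 f'_c b_f) = 1153700/(0.85 × 24.2 × 1210) = 46.35 mm.
Since a = 46.35 ≤ h_f = 90 mm, the stress block lies entirely in the flange; analyse as a rectangular beam of width b_f.
M_n = T(d − a/2) = 1153700 × (635 − 23.175) = 705.86 × 10⁶ N·mm.
M_n = 705.86 kN·m.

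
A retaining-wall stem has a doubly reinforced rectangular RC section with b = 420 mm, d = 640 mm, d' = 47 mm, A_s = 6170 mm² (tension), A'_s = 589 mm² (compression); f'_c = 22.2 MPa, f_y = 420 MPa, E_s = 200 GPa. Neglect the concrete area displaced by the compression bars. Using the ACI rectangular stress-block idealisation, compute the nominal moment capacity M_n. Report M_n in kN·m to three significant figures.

M_n ≈ 1300 kN·m

Assume both tension and compression steel yield.
Net tension couple steel: A_s − A'_s = 5581 mm².
a = (A_s − A'_s) f_y / (0.85 f'_c b) = 2344020/(0.85 × 22.2 × 420) = 295.76 mm.
c = a/β₁ = 295.76/0.85 = 347.95 mm; ε'_s = 0.003(c − d')/c = 0.0026 ≥ f_y/E_s = 0.0021, so compression steel does yield.
M_n = (A_s − A'_s) f_y (d − a/2) + A'_s f_y (d − d') = [2344020 × (640 − 147.88) + 247380 × (640 − 47)] × 10⁻⁶ = 1153.54 + 146.70 = 1300.24 kN·m.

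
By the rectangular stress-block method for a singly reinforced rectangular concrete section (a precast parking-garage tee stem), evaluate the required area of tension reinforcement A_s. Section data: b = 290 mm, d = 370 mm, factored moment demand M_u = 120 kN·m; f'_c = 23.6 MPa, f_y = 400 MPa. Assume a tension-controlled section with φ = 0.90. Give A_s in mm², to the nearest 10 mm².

A_s ≈ 990 mm²

M_n = M_u/φ = 120/0.90 = 133.333 kN·m.
With M_n = 0.85 f'_c a b (d − a/2), solve the quadratic for a:
a = d − √(d² − 2M_n/(0.85 f'_c b)) = 370 − √(370² − 2 × 133.333×10⁶/(0.85 × 23.6 × 290)) = 68.24 mm.
A_s = 0.85 f'_c a b / f_y = 0.85 × 23.6 × 68.24 × 290 / 400 = 992.4 mm².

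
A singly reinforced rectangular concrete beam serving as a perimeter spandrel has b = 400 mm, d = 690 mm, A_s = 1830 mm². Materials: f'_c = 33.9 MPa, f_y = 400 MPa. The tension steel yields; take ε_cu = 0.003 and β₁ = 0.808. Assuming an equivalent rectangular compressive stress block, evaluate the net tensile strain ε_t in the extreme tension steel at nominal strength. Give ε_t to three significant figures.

a = A_s f_y/(0.85 f'_c b) = 63.51 mm.
β₁ = 0.808, so c = a/β₁ = 63.51/0.808 = 78.60 mm.
From the linear strain diagram with ε_cu = 0.003: ε_t = 0.003 (d − c)/c = 0.003 × (690 − 78.60)/78.60 = 0.0233.
Since ε_t ≥ 0.005, the section is tension-controlled.

ε_t ≈ 0.0233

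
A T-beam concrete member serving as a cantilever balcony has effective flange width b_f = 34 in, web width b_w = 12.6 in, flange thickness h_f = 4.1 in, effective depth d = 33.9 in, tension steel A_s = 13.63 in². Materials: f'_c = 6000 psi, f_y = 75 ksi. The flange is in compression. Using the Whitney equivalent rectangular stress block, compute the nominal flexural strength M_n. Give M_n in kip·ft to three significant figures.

Tension: T = A_s f_y = 13.63 × 75 = 1022.25 kips.
Try a within the flange: a = T/(0.85 f'_c b_f) = 1022.25/(0.85 × 6 × 34) = 5.895 in.
a = 5.895 > h_f = 4.1 in: the block extends into the web. Split into flange-overhang and web parts.
C_f = 0.85 f'_c (b_f − b_w) h_f = 0.85 × 6 × (34 − 12.6) × 4.1 = 447.5 kips.
Remaining web compression depth: a_w = (T − C_f)/(0.85 f'_c b_w) = (1022.25 − 447.5)/(0.85 × 6 × 12.6) = 8.944 in.
M_n = C_f(d − h_f/2) + (T − C_f)(d − a_w/2) = 447.5 × (33.9 − 2.05) + 574.75 × (33.9 − 4.472) = 14252.9 + 16913.7 = 31166.6 kip·in.
M_n = 31166.6/12 = 2597.22 kip·ft.

M_n ≈ 2600 kip·ft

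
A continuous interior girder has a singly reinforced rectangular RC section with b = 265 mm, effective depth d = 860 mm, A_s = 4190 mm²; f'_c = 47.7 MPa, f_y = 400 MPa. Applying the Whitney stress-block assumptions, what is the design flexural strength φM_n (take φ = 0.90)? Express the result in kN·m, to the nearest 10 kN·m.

φM_n ≈ 1180 kN·m

T = A_s f_y = 4190 × 400 = 1676000 N = 1676 kN.
From C = T: a = T/(0.85 f'_c b) = 1676000/(0.85 × 47.7 × 265) = 155.99 mm.
M_n = T(d − a/2) = 1676 kN × (860 − 77.995) mm = 1310.64 kN·m.
φM_n = 0.90 × 1310.64 = 1179.58 kN·m.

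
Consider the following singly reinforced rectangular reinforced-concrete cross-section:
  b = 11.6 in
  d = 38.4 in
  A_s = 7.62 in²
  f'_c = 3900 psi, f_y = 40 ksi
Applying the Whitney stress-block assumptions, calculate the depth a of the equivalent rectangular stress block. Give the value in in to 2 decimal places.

a ≈ 7.93 in

T = A_s f_y = 7.62 × 40 = 304.8 kips.
a = T/(0.85 f'_c b) = 304.8/(0.85 × 3.9 × 11.6) = 7.93 in.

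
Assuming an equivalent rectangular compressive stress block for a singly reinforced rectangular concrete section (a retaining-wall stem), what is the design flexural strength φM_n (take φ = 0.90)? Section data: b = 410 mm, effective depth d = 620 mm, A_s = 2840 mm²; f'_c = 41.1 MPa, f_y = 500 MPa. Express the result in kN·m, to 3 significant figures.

φM_n ≈ 729 kN·m

T = A_s f_y = 2840 × 500 = 1420000 N = 1420 kN.
From C = T: a = T/(0.85 f'_c b) = 1420000/(0.85 × 41.1 × 410) = 99.14 mm.
M_n = T(d − a/2) = 1420 kN × (620 − 49.57) mm = 810.01 kN·m.
φM_n = 0.90 × 810.01 = 729.01 kN·m.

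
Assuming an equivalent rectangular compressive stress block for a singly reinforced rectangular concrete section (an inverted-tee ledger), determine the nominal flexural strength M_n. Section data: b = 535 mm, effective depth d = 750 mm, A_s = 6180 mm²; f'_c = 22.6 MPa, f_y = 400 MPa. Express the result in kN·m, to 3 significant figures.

T = A_s f_y = 6180 × 400 = 2472000 N = 2472 kN.
From C = T: a = T/(0.85 f'_c b) = 2472000/(0.85 × 22.6 × 535) = 240.53 mm.
M_n = T(d − a/2) = 2472 kN × (750 − 120.265) mm = 1556.70 kN·m.

M_n ≈ 1560 kN·m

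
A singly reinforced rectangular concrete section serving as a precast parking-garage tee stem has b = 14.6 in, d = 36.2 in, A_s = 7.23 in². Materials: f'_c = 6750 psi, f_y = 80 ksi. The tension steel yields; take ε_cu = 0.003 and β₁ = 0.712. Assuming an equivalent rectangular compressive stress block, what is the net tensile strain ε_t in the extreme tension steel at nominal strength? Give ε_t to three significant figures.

ε_t ≈ 0.00820

a = A_s f_y/(0.85 f'_c b) = 6.905 in.
β₁ = 0.712, so c = a/β₁ = 6.905/0.712 = 9.698 in.
From the linear strain diagram with ε_cu = 0.003: ε_t = 0.003 (d − c)/c = 0.003 × (36.2 − 9.698)/9.698 = 0.00820.
Since ε_t ≥ 0.005, the section is tension-controlled.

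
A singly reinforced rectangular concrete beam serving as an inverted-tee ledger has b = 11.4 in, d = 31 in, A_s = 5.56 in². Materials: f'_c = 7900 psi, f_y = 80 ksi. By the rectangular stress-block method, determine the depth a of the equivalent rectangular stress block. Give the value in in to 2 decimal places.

T = A_s f_y = 5.56 × 80 = 444.8 kips.
a = T/(0.85 f'_c b) = 444.8/(0.85 × 7.9 × 11.4) = 5.81 in.

a ≈ 5.81 in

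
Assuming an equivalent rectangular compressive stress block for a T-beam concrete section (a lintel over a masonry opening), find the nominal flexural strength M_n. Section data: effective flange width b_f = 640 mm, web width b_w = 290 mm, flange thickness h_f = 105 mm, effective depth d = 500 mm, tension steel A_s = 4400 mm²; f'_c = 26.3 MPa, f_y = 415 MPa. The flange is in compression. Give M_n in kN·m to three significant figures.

M_n ≈ 792 kN·m

Tension: T = A_s f_y = 4400 × 415 = 1826000 N.
Try a within the flange: a = T/(0.85 f'_c b_f) = 1826000/(0.85 × 26.3 × 640) = 127.63 mm.
a = 127.63 > h_f = 105 mm: the block extends into the web. Split into flange-overhang and web parts.
C_f = 0.85 f'_c (b_f − b_w) h_f = 0.85 × 26.3 × (640 − 290) × 105 = 821546 N.
Remaining web compression depth: a_w = (T − C_f)/(0.85 f'_c b_w) = (1826000 − 821546)/(0.85 × 26.3 × 290) = 154.94 mm.
M_n = C_f(d − h_f/2) + (T − C_f)(d − a_w/2) = 821546 × (500 − 52.5) + 1004454 × (500 − 77.47) = 367.64 + 424.41 = 792.05 × 10⁶ N·mm.
M_n = 792.05 kN·m.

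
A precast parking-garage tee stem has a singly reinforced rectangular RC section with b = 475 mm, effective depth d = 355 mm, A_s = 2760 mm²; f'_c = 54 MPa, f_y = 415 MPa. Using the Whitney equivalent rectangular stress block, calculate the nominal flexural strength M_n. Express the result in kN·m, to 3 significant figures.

T = A_s f_y = 2760 × 415 = 1145400 N = 1145.4 kN.
From C = T: a = T/(0.85 f'_c b) = 1145400/(0.85 × 54 × 475) = 52.54 mm.
M_n = T(d − a/2) = 1145.4 kN × (355 − 26.27) mm = 376.53 kN·m.

M_n ≈ 377 kN·m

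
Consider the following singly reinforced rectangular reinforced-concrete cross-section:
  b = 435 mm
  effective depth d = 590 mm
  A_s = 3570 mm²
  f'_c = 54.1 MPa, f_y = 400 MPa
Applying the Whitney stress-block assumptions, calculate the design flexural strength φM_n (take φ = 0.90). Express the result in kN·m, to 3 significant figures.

T = A_s f_y = 3570 × 400 = 1428000 N = 1428 kN.
From C = T: a = T/(0.85 f'_c b) = 1428000/(0.85 × 54.1 × 435) = 71.39 mm.
M_n = T(d − a/2) = 1428 kN × (590 − 35.695) mm = 791.55 kN·m.
φM_n = 0.90 × 791.55 = 712.40 kN·m.

φM_n ≈ 712 kN·m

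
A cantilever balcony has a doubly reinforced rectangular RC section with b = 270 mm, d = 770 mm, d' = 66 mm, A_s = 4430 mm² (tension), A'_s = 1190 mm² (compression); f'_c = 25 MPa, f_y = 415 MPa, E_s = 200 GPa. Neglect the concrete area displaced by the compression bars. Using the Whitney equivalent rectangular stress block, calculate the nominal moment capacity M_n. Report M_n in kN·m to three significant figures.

Assume both tension and compression steel yield.
Net tension couple steel: A_s − A'_s = 3240 mm².
a = (A_s − A'_s) f_y / (0.85 f'_c b) = 1344600/(0.85 × 25 × 270) = 234.35 mm.
c = a/β₁ = 234.35/0.85 = 275.71 mm; ε'_s = 0.003(c − d')/c = 0.0023 ≥ f_y/E_s = 0.0021, so compression steel does yield.
M_n = (A_s − A'_s) f_y (d − a/2) + A'_s f_y (d − d') = [1344600 × (770 − 117.175) + 493850 × (770 − 66)] × 10⁻⁶ = 877.79 + 347.67 = 1225.46 kN·m.

M_n ≈ 1230 kN·m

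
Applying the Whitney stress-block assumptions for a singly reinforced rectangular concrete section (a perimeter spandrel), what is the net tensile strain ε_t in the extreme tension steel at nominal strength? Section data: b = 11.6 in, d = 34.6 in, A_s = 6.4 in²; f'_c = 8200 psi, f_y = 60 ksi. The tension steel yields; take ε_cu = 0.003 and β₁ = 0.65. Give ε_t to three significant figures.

a = A_s f_y/(0.85 f'_c b) = 4.749 in.
β₁ = 0.65, so c = a/β₁ = 4.749/0.65 = 7.306 in.
From the linear strain diagram with ε_cu = 0.003: ε_t = 0.003 (d − c)/c = 0.003 × (34.6 − 7.306)/7.306 = 0.0112.
Since ε_t ≥ 0.005, the section is tension-controlled.

ε_t ≈ 0.0112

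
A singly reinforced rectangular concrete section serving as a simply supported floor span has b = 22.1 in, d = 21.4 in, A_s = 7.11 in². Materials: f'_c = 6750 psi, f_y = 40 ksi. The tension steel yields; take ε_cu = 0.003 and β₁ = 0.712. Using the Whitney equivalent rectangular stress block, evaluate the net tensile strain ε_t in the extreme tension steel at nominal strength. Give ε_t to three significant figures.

a = A_s f_y/(0.85 f'_c b) = 2.243 in.
β₁ = 0.712, so c = a/β₁ = 2.243/0.712 = 3.150 in.
From the linear strain diagram with ε_cu = 0.003: ε_t = 0.003 (d − c)/c = 0.003 × (21.4 − 3.150)/3.150 = 0.0174.
Since ε_t ≥ 0.005, the section is tension-controlled.

ε_t ≈ 0.0174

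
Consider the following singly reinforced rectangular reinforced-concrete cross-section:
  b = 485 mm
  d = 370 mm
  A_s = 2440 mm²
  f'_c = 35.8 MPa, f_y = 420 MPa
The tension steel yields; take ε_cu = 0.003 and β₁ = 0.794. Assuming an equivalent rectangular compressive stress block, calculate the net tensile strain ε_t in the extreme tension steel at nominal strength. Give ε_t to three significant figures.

a = A_s f_y/(0.85 f'_c b) = 69.44 mm.
β₁ = 0.794, so c = a/β₁ = 69.44/0.794 = 87.46 mm.
From the linear strain diagram with ε_cu = 0.003: ε_t = 0.003 (d − c)/c = 0.003 × (370 − 87.46)/87.46 = 0.00969.
Since ε_t ≥ 0.005, the section is tension-controlled.

ε_t ≈ 0.00969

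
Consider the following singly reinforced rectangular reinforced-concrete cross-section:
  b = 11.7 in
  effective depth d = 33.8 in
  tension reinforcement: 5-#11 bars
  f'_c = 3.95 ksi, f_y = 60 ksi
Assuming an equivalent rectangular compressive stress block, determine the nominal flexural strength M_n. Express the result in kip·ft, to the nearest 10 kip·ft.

A_s = 5 × 1.56 = 7.8 in².
T = A_s f_y = 7.8 × 60 = 468 kips.
a = T/(0.85 f'_c b) = 468/(0.85 × 3.95 × 11.7) = 11.914 in.
M_n = T(d − a/2) = 468 × (33.8 − 5.957) = 13030.5 kip·in = 13030.5/12 = 1085.88 kip·ft.

M_n ≈ 1090 kip·ft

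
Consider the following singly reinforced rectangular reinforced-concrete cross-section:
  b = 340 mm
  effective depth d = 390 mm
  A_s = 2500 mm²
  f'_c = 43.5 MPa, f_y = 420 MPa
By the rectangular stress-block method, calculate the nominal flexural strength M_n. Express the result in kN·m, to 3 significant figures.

M_n ≈ 366 kN·m

T = A_s f_y = 2500 × 420 = 1050000 N = 1050 kN.
From C = T: a = T/(0.85 f'_c b) = 1050000/(0.85 × 43.5 × 340) = 83.52 mm.
M_n = T(d − a/2) = 1050 kN × (390 − 41.76) mm = 365.65 kN·m.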